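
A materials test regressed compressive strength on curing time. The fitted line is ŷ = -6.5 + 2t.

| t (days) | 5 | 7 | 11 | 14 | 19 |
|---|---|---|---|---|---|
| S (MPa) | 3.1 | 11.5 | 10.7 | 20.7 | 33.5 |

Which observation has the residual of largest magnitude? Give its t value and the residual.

t=5: ŷ = -6.5 + 2·5 = 3.5; r = 3.1 − 3.5 = -0.4
t=7: ŷ = -6.5 + 2·7 = 7.5; r = 11.5 − 7.5 = 4
t=11: ŷ = -6.5 + 2·11 = 15.5; r = 10.7 − 15.5 = -4.8
t=14: ŷ = -6.5 + 2·14 = 21.5; r = 20.7 − 21.5 = -0.8
t=19: ŷ = -6.5 + 2·19 = 31.5; r = 33.5 − 31.5 = 2
Largest |r| is 4.8 at t = 11, residual -4.8.

t = 11, r = -4.8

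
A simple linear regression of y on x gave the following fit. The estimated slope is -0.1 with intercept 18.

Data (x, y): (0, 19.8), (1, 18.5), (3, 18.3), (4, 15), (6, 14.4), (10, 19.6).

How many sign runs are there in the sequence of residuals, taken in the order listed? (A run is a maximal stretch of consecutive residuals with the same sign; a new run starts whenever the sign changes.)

3 runs

x=0: ŷ = 18 − 0.1·0 = 18; e = 19.8 − 18 = 1.8
x=1: ŷ = 18 − 0.1·1 = 17.9; e = 18.5 − 17.9 = 0.6
x=3: ŷ = 18 − 0.1·3 = 17.7; e = 18.3 − 17.7 = 0.6
x=4: ŷ = 18 − 0.1·4 = 17.6; e = 15 − 17.6 = -2.6
x=6: ŷ = 18 − 0.1·6 = 17.4; e = 14.4 − 17.4 = -3
x=10: ŷ = 18 − 0.1·10 = 17; e = 19.6 − 17 = 2.6
Signs: + + + − − +
Runs: +×3, −×2, +×1 → 3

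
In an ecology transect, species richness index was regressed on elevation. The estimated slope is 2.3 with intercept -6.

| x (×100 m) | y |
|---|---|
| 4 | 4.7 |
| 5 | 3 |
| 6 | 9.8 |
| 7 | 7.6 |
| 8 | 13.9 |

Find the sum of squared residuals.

SSE = 21

x=4: ŷ = -6 + 2.3·4 = 3.2; r = 4.7 − 3.2 = 1.5
x=5: ŷ = -6 + 2.3·5 = 5.5; r = 3 − 5.5 = -2.5
x=6: ŷ = -6 + 2.3·6 = 7.8; r = 9.8 − 7.8 = 2
x=7: ŷ = -6 + 2.3·7 = 10.1; r = 7.6 − 10.1 = -2.5
x=8: ŷ = -6 + 2.3·8 = 12.4; r = 13.9 − 12.4 = 1.5
SSE = 2.25 + 6.25 + 4 + 6.25 + 2.25 = 21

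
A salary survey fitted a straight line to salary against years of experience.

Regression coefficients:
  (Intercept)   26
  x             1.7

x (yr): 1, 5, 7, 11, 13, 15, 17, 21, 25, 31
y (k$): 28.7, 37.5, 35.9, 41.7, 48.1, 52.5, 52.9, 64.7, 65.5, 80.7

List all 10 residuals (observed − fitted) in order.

1, 3, -2, -3, 0, 1, -2, 3, -3, 2

x=1: ŷ = 26 + 1.7·1 = 27.7; e = 28.7 − 27.7 = 1
x=5: ŷ = 26 + 1.7·5 = 34.5; e = 37.5 − 34.5 = 3
x=7: ŷ = 26 + 1.7·7 = 37.9; e = 35.9 − 37.9 = -2
x=11: ŷ = 26 + 1.7·11 = 44.7; e = 41.7 − 44.7 = -3
x=13: ŷ = 26 + 1.7·13 = 48.1; e = 48.1 − 48.1 = 0
x=15: ŷ = 26 + 1.7·15 = 51.5; e = 52.5 − 51.5 = 1
x=17: ŷ = 26 + 1.7·17 = 54.9; e = 52.9 − 54.9 = -2
x=21: ŷ = 26 + 1.7·21 = 61.7; e = 64.7 − 61.7 = 3
x=25: ŷ = 26 + 1.7·25 = 68.5; e = 65.5 − 68.5 = -3
x=31: ŷ = 26 + 1.7·31 = 78.7; e = 80.7 − 78.7 = 2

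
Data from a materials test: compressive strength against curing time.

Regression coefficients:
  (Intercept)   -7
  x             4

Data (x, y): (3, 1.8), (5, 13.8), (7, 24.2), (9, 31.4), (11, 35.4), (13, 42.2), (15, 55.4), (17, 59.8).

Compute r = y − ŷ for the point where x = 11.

r = -1.6

ŷ = -7 + 4·11 = 37
r = 35.4 − 37 = -1.6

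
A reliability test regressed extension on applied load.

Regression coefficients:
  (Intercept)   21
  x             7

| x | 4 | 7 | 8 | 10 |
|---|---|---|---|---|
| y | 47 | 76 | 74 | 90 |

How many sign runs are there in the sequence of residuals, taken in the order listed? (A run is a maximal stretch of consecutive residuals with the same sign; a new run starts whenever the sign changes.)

3 runs

x=4: ŷ = 21 + 7·4 = 49; e = 47 − 49 = -2
x=7: ŷ = 21 + 7·7 = 70; e = 76 − 70 = 6
x=8: ŷ = 21 + 7·8 = 77; e = 74 − 77 = -3
x=10: ŷ = 21 + 7·10 = 91; e = 90 − 91 = -1
Signs: − + − −
Runs: −×1, +×1, −×2 → 3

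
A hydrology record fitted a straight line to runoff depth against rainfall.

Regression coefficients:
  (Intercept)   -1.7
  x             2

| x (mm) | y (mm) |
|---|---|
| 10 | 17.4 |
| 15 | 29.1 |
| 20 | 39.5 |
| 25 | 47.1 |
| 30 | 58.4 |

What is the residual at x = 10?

ŷ = -1.7 + 2·10 = 18.3
r = 17.4 − 18.3 = -0.9

r = -0.9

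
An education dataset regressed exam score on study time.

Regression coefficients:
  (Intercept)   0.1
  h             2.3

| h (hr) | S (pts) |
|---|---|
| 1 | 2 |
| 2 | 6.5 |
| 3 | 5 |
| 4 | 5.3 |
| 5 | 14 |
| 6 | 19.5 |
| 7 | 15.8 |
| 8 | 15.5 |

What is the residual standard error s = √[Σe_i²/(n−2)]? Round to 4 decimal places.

h=1: Ŝ = 0.1 + 2.3·1 = 2.4; e = 2 − 2.4 = -0.4
h=2: Ŝ = 0.1 + 2.3·2 = 4.7; e = 6.5 − 4.7 = 1.8
h=3: Ŝ = 0.1 + 2.3·3 = 7; e = 5 − 7 = -2
h=4: Ŝ = 0.1 + 2.3·4 = 9.3; e = 5.3 − 9.3 = -4
h=5: Ŝ = 0.1 + 2.3·5 = 11.6; e = 14 − 11.6 = 2.4
h=6: Ŝ = 0.1 + 2.3·6 = 13.9; e = 19.5 − 13.9 = 5.6
h=7: Ŝ = 0.1 + 2.3·7 = 16.2; e = 15.8 − 16.2 = -0.4
h=8: Ŝ = 0.1 + 2.3·8 = 18.5; e = 15.5 − 18.5 = -3
SSE = 0.16 + 3.24 + 4 + 16 + 5.76 + 31.36 + 0.16 + 9 = 69.68
s = √(69.68/6) = √11.6133 ≈ 3.4078

s = 3.4078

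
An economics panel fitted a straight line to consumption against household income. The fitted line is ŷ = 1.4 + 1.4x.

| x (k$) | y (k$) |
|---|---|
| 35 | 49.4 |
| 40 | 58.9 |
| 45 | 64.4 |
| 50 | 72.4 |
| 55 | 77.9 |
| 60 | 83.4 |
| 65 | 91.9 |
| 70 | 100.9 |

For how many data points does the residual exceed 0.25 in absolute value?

x=35: ŷ = 1.4 + 1.4·35 = 50.4; e = 49.4 − 50.4 = -1
x=40: ŷ = 1.4 + 1.4·40 = 57.4; e = 58.9 − 57.4 = 1.5
x=45: ŷ = 1.4 + 1.4·45 = 64.4; e = 64.4 − 64.4 = 0
x=50: ŷ = 1.4 + 1.4·50 = 71.4; e = 72.4 − 71.4 = 1
x=55: ŷ = 1.4 + 1.4·55 = 78.4; e = 77.9 − 78.4 = -0.5
x=60: ŷ = 1.4 + 1.4·60 = 85.4; e = 83.4 − 85.4 = -2
x=65: ŷ = 1.4 + 1.4·65 = 92.4; e = 91.9 − 92.4 = -0.5
x=70: ŷ = 1.4 + 1.4·70 = 99.4; e = 100.9 − 99.4 = 1.5
|e| > 0.25: x=35 (|e|=1), x=40 (|e|=1.5), x=50 (|e|=1), x=55 (|e|=0.5), x=60 (|e|=2), x=65 (|e|=0.5), x=70 (|e|=1.5) → 7

7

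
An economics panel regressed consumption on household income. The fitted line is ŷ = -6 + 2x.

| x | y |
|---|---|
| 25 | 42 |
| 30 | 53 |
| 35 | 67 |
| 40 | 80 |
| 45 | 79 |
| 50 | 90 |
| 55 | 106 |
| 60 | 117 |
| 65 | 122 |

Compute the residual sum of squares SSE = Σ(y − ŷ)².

x=25: ŷ = -6 + 2·25 = 44; r = 42 − 44 = -2
x=30: ŷ = -6 + 2·30 = 54; r = 53 − 54 = -1
x=35: ŷ = -6 + 2·35 = 64; r = 67 − 64 = 3
x=40: ŷ = -6 + 2·40 = 74; r = 80 − 74 = 6
x=45: ŷ = -6 + 2·45 = 84; r = 79 − 84 = -5
x=50: ŷ = -6 + 2·50 = 94; r = 90 − 94 = -4
x=55: ŷ = -6 + 2·55 = 104; r = 106 − 104 = 2
x=60: ŷ = -6 + 2·60 = 114; r = 117 − 114 = 3
x=65: ŷ = -6 + 2·65 = 124; r = 122 − 124 = -2
SSE = 4 + 1 + 9 + 36 + 25 + 16 + 4 + 9 + 4 = 108

SSE = 108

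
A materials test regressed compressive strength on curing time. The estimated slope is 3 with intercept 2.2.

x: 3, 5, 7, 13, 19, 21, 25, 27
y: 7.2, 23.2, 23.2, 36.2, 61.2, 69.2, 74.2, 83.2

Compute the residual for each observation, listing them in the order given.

-4, 6, 0, -5, 2, 4, -3, 0

x=3: ŷ = 2.2 + 3·3 = 11.2; e = 7.2 − 11.2 = -4
x=5: ŷ = 2.2 + 3·5 = 17.2; e = 23.2 − 17.2 = 6
x=7: ŷ = 2.2 + 3·7 = 23.2; e = 23.2 − 23.2 = 0
x=13: ŷ = 2.2 + 3·13 = 41.2; e = 36.2 − 41.2 = -5
x=19: ŷ = 2.2 + 3·19 = 59.2; e = 61.2 − 59.2 = 2
x=21: ŷ = 2.2 + 3·21 = 65.2; e = 69.2 − 65.2 = 4
x=25: ŷ = 2.2 + 3·25 = 77.2; e = 74.2 − 77.2 = -3
x=27: ŷ = 2.2 + 3·27 = 83.2; e = 83.2 − 83.2 = 0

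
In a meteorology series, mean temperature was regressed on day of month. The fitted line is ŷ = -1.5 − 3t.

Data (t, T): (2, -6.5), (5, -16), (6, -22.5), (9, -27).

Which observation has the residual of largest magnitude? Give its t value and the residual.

t=2: ŷ = -1.5 − 3·2 = -7.5; e = -6.5 − (-7.5) = 1
t=5: ŷ = -1.5 − 3·5 = -16.5; e = -16 − (-16.5) = 0.5
t=6: ŷ = -1.5 − 3·6 = -19.5; e = -22.5 − (-19.5) = -3
t=9: ŷ = -1.5 − 3·9 = -28.5; e = -27 − (-28.5) = 1.5
Largest |e| is 3 at t = 6, residual -3.

t = 6, e = -3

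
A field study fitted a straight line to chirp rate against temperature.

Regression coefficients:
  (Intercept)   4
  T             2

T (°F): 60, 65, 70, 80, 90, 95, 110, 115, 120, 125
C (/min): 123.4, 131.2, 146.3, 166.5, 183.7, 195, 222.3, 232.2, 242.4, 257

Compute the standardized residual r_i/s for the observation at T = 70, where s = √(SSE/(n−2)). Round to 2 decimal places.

T=60: ŷ = 4 + 2·60 = 124; r = 123.4 − 124 = -0.6
T=65: ŷ = 4 + 2·65 = 134; r = 131.2 − 134 = -2.8
T=70: ŷ = 4 + 2·70 = 144; r = 146.3 − 144 = 2.3
T=80: ŷ = 4 + 2·80 = 164; r = 166.5 − 164 = 2.5
T=90: ŷ = 4 + 2·90 = 184; r = 183.7 − 184 = -0.3
T=95: ŷ = 4 + 2·95 = 194; r = 195 − 194 = 1
T=110: ŷ = 4 + 2·110 = 224; r = 222.3 − 224 = -1.7
T=115: ŷ = 4 + 2·115 = 234; r = 232.2 − 234 = -1.8
T=120: ŷ = 4 + 2·120 = 244; r = 242.4 − 244 = -1.6
T=125: ŷ = 4 + 2·125 = 254; r = 257 − 254 = 3
SSE = 0.36 + 7.84 + 5.29 + 6.25 + 0.09 + 1 + 2.89 + 3.24 + 2.56 + 9 = 38.52
s = √(38.52/8) = 2.19431
r/s = 2.3 / 2.19431 = 1.05

1.05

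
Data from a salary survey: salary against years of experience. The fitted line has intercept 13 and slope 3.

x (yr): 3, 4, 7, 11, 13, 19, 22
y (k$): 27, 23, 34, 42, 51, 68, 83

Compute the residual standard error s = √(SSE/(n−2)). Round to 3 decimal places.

s = 3.633

x=3: ŷ = 13 + 3·3 = 22; r = 27 − 22 = 5
x=4: ŷ = 13 + 3·4 = 25; r = 23 − 25 = -2
x=7: ŷ = 13 + 3·7 = 34; r = 34 − 34 = 0
x=11: ŷ = 13 + 3·11 = 46; r = 42 − 46 = -4
x=13: ŷ = 13 + 3·13 = 52; r = 51 − 52 = -1
x=19: ŷ = 13 + 3·19 = 70; r = 68 − 70 = -2
x=22: ŷ = 13 + 3·22 = 79; r = 83 − 79 = 4
SSE = 25 + 4 + 0 + 16 + 1 + 4 + 16 = 66
s = √(66/5) = √13.2 ≈ 3.633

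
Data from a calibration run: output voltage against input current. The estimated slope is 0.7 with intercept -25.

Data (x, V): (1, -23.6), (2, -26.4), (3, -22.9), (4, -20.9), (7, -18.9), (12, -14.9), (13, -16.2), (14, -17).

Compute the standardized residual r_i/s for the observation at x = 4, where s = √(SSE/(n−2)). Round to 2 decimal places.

0.76

x=1: V̂ = -25 + 0.7·1 = -24.3; r = -23.6 − (-24.3) = 0.7
x=2: V̂ = -25 + 0.7·2 = -23.6; r = -26.4 − (-23.6) = -2.8
x=3: V̂ = -25 + 0.7·3 = -22.9; r = -22.9 − (-22.9) = 0
x=4: V̂ = -25 + 0.7·4 = -22.2; r = -20.9 − (-22.2) = 1.3
x=7: V̂ = -25 + 0.7·7 = -20.1; r = -18.9 − (-20.1) = 1.2
x=12: V̂ = -25 + 0.7·12 = -16.6; r = -14.9 − (-16.6) = 1.7
x=13: V̂ = -25 + 0.7·13 = -15.9; r = -16.2 − (-15.9) = -0.3
x=14: V̂ = -25 + 0.7·14 = -15.2; r = -17 − (-15.2) = -1.8
SSE = 0.49 + 7.84 + 0 + 1.69 + 1.44 + 2.89 + 0.09 + 3.24 = 17.68
s = √(17.68/6) = 1.71659
r/s = 1.3 / 1.71659 = 0.76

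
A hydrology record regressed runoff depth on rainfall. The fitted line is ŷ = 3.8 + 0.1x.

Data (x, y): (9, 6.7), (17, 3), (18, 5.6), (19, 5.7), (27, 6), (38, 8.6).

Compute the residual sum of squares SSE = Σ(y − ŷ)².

SSE = 11.5

x=9: ŷ = 3.8 + 0.1·9 = 4.7; r = 6.7 − 4.7 = 2
x=17: ŷ = 3.8 + 0.1·17 = 5.5; r = 3 − 5.5 = -2.5
x=18: ŷ = 3.8 + 0.1·18 = 5.6; r = 5.6 − 5.6 = 0
x=19: ŷ = 3.8 + 0.1·19 = 5.7; r = 5.7 − 5.7 = 0
x=27: ŷ = 3.8 + 0.1·27 = 6.5; r = 6 − 6.5 = -0.5
x=38: ŷ = 3.8 + 0.1·38 = 7.6; r = 8.6 − 7.6 = 1
SSE = 4 + 6.25 + 0 + 0 + 0.25 + 1 = 11.5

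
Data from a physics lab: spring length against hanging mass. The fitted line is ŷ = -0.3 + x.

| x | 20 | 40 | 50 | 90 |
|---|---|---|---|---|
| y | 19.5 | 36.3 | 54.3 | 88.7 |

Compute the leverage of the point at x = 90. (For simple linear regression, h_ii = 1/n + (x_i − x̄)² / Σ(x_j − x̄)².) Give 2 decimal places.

x̄ = (20 + 40 + 50 + 90)/4 = 50
Σ(x − x̄)² = 900 + 100 + 0 + 1600 = 2600
h = 1/4 + (40)²/2600 = 0.25 + 0.615385 = 0.87

h = 0.87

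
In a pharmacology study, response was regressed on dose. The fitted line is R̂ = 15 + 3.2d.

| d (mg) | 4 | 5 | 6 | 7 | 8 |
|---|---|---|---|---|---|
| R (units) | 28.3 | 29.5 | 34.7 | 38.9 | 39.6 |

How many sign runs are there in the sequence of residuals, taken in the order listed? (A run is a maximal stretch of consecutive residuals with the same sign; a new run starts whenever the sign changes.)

d=4: R̂ = 15 + 3.2·4 = 27.8; e = 28.3 − 27.8 = 0.5
d=5: R̂ = 15 + 3.2·5 = 31; e = 29.5 − 31 = -1.5
d=6: R̂ = 15 + 3.2·6 = 34.2; e = 34.7 − 34.2 = 0.5
d=7: R̂ = 15 + 3.2·7 = 37.4; e = 38.9 − 37.4 = 1.5
d=8: R̂ = 15 + 3.2·8 = 40.6; e = 39.6 − 40.6 = -1
Signs: + − + + −
Runs: +×1, −×1, +×2, −×1 → 4

4 runs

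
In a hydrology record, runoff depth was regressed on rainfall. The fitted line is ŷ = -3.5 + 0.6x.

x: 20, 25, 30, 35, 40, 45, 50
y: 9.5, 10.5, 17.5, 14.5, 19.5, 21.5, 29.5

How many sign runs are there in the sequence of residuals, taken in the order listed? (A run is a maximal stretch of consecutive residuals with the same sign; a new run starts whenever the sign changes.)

5 runs

x=20: ŷ = -3.5 + 0.6·20 = 8.5; r = 9.5 − 8.5 = 1
x=25: ŷ = -3.5 + 0.6·25 = 11.5; r = 10.5 − 11.5 = -1
x=30: ŷ = -3.5 + 0.6·30 = 14.5; r = 17.5 − 14.5 = 3
x=35: ŷ = -3.5 + 0.6·35 = 17.5; r = 14.5 − 17.5 = -3
x=40: ŷ = -3.5 + 0.6·40 = 20.5; r = 19.5 − 20.5 = -1
x=45: ŷ = -3.5 + 0.6·45 = 23.5; r = 21.5 − 23.5 = -2
x=50: ŷ = -3.5 + 0.6·50 = 26.5; r = 29.5 − 26.5 = 3
Signs: + − + − − − +
Runs: +×1, −×1, +×1, −×3, +×1 → 5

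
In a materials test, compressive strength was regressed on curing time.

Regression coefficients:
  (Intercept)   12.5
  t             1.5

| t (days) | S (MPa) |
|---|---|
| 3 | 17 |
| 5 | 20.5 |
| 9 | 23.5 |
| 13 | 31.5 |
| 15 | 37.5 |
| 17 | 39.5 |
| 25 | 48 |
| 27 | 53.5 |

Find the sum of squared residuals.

SSE = 19.5

t=3: Ŝ = 12.5 + 1.5·3 = 17; e = 17 − 17 = 0
t=5: Ŝ = 12.5 + 1.5·5 = 20; e = 20.5 − 20 = 0.5
t=9: Ŝ = 12.5 + 1.5·9 = 26; e = 23.5 − 26 = -2.5
t=13: Ŝ = 12.5 + 1.5·13 = 32; e = 31.5 − 32 = -0.5
t=15: Ŝ = 12.5 + 1.5·15 = 35; e = 37.5 − 35 = 2.5
t=17: Ŝ = 12.5 + 1.5·17 = 38; e = 39.5 − 38 = 1.5
t=25: Ŝ = 12.5 + 1.5·25 = 50; e = 48 − 50 = -2
t=27: Ŝ = 12.5 + 1.5·27 = 53; e = 53.5 − 53 = 0.5
SSE = 0 + 0.25 + 6.25 + 0.25 + 6.25 + 2.25 + 4 + 0.25 = 19.5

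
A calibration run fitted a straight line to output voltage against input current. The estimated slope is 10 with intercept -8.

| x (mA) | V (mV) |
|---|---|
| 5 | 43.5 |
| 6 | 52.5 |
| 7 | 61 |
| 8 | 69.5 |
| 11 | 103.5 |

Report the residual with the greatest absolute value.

x=5: V̂ = -8 + 10·5 = 42; e = 43.5 − 42 = 1.5
x=6: V̂ = -8 + 10·6 = 52; e = 52.5 − 52 = 0.5
x=7: V̂ = -8 + 10·7 = 62; e = 61 − 62 = -1
x=8: V̂ = -8 + 10·8 = 72; e = 69.5 − 72 = -2.5
x=11: V̂ = -8 + 10·11 = 102; e = 103.5 − 102 = 1.5
Largest |e| is 2.5 at x = 8, residual -2.5.

e = -2.5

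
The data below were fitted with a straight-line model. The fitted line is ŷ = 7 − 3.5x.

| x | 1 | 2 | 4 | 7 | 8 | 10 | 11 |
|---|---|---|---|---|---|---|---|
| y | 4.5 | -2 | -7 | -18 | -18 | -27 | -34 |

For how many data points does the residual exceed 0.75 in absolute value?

5

x=1: ŷ = 7 − 3.5·1 = 3.5; r = 4.5 − 3.5 = 1
x=2: ŷ = 7 − 3.5·2 = 0; r = -2 − 0 = -2
x=4: ŷ = 7 − 3.5·4 = -7; r = -7 − (-7) = 0
x=7: ŷ = 7 − 3.5·7 = -17.5; r = -18 − (-17.5) = -0.5
x=8: ŷ = 7 − 3.5·8 = -21; r = -18 − (-21) = 3
x=10: ŷ = 7 − 3.5·10 = -28; r = -27 − (-28) = 1
x=11: ŷ = 7 − 3.5·11 = -31.5; r = -34 − (-31.5) = -2.5
|r| > 0.75: x=1 (|r|=1), x=2 (|r|=2), x=8 (|r|=3), x=10 (|r|=1), x=11 (|r|=2.5) → 5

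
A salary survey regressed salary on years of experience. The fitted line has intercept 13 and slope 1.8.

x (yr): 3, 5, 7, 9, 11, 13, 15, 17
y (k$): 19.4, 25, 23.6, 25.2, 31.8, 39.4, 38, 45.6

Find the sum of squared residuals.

SSE = 48

x=3: ŷ = 13 + 1.8·3 = 18.4; r = 19.4 − 18.4 = 1
x=5: ŷ = 13 + 1.8·5 = 22; r = 25 − 22 = 3
x=7: ŷ = 13 + 1.8·7 = 25.6; r = 23.6 − 25.6 = -2
x=9: ŷ = 13 + 1.8·9 = 29.2; r = 25.2 − 29.2 = -4
x=11: ŷ = 13 + 1.8·11 = 32.8; r = 31.8 − 32.8 = -1
x=13: ŷ = 13 + 1.8·13 = 36.4; r = 39.4 − 36.4 = 3
x=15: ŷ = 13 + 1.8·15 = 40; r = 38 − 40 = -2
x=17: ŷ = 13 + 1.8·17 = 43.6; r = 45.6 − 43.6 = 2
SSE = 1 + 9 + 4 + 16 + 1 + 9 + 4 + 4 = 48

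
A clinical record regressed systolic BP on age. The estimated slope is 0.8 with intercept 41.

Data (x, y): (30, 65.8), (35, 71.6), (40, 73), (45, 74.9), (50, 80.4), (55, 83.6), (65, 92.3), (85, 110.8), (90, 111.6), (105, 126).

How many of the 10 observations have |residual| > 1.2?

5

x=30: ŷ = 41 + 0.8·30 = 65; e = 65.8 − 65 = 0.8
x=35: ŷ = 41 + 0.8·35 = 69; e = 71.6 − 69 = 2.6
x=40: ŷ = 41 + 0.8·40 = 73; e = 73 − 73 = 0
x=45: ŷ = 41 + 0.8·45 = 77; e = 74.9 − 77 = -2.1
x=50: ŷ = 41 + 0.8·50 = 81; e = 80.4 − 81 = -0.6
x=55: ŷ = 41 + 0.8·55 = 85; e = 83.6 − 85 = -1.4
x=65: ŷ = 41 + 0.8·65 = 93; e = 92.3 − 93 = -0.7
x=85: ŷ = 41 + 0.8·85 = 109; e = 110.8 − 109 = 1.8
x=90: ŷ = 41 + 0.8·90 = 113; e = 111.6 − 113 = -1.4
x=105: ŷ = 41 + 0.8·105 = 125; e = 126 − 125 = 1
|e| > 1.2: x=35 (|e|=2.6), x=45 (|e|=2.1), x=55 (|e|=1.4), x=85 (|e|=1.8), x=90 (|e|=1.4) → 5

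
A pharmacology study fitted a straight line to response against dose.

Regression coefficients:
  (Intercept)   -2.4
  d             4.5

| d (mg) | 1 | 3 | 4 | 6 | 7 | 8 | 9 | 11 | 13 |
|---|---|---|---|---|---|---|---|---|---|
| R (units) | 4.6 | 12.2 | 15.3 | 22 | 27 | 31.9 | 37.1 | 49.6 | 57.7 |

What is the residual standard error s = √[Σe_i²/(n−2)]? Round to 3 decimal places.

d=1: ŷ = -2.4 + 4.5·1 = 2.1; e = 4.6 − 2.1 = 2.5
d=3: ŷ = -2.4 + 4.5·3 = 11.1; e = 12.2 − 11.1 = 1.1
d=4: ŷ = -2.4 + 4.5·4 = 15.6; e = 15.3 − 15.6 = -0.3
d=6: ŷ = -2.4 + 4.5·6 = 24.6; e = 22 − 24.6 = -2.6
d=7: ŷ = -2.4 + 4.5·7 = 29.1; e = 27 − 29.1 = -2.1
d=8: ŷ = -2.4 + 4.5·8 = 33.6; e = 31.9 − 33.6 = -1.7
d=9: ŷ = -2.4 + 4.5·9 = 38.1; e = 37.1 − 38.1 = -1
d=11: ŷ = -2.4 + 4.5·11 = 47.1; e = 49.6 − 47.1 = 2.5
d=13: ŷ = -2.4 + 4.5·13 = 56.1; e = 57.7 − 56.1 = 1.6
SSE = 6.25 + 1.21 + 0.09 + 6.76 + 4.41 + 2.89 + 1 + 6.25 + 2.56 = 31.42
s = √(31.42/7) = √4.48857 ≈ 2.119

s = 2.119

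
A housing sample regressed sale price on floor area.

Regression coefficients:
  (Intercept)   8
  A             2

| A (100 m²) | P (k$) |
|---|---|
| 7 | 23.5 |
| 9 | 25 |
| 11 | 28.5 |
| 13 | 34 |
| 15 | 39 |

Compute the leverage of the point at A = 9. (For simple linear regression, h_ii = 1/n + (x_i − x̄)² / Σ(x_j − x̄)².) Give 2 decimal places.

Ā = (7 + 9 + 11 + 13 + 15)/5 = 11
Σ(A − Ā)² = 16 + 4 + 0 + 4 + 16 = 40
h = 1/5 + (-2)²/40 = 0.2 + 0.1 = 0.30

h = 0.30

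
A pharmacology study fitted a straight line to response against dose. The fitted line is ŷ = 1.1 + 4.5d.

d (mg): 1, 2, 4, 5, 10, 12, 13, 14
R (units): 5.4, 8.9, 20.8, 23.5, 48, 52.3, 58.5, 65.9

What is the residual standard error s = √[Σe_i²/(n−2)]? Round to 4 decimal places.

s = 1.8385

d=1: ŷ = 1.1 + 4.5·1 = 5.6; e = 5.4 − 5.6 = -0.2
d=2: ŷ = 1.1 + 4.5·2 = 10.1; e = 8.9 − 10.1 = -1.2
d=4: ŷ = 1.1 + 4.5·4 = 19.1; e = 20.8 − 19.1 = 1.7
d=5: ŷ = 1.1 + 4.5·5 = 23.6; e = 23.5 − 23.6 = -0.1
d=10: ŷ = 1.1 + 4.5·10 = 46.1; e = 48 − 46.1 = 1.9
d=12: ŷ = 1.1 + 4.5·12 = 55.1; e = 52.3 − 55.1 = -2.8
d=13: ŷ = 1.1 + 4.5·13 = 59.6; e = 58.5 − 59.6 = -1.1
d=14: ŷ = 1.1 + 4.5·14 = 64.1; e = 65.9 − 64.1 = 1.8
SSE = 0.04 + 1.44 + 2.89 + 0.01 + 3.61 + 7.84 + 1.21 + 3.24 = 20.28
s = √(20.28/6) = √3.38 ≈ 1.8385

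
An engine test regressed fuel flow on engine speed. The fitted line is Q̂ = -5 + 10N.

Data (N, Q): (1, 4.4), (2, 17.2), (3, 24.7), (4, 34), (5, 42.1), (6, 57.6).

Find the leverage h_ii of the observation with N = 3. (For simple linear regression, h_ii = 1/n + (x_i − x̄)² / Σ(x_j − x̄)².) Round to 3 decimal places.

h = 0.181

N̄ = (1 + 2 + 3 + 4 + 5 + 6)/6 = 3.5
Σ(N − N̄)² = 6.25 + 2.25 + 0.25 + 0.25 + 2.25 + 6.25 = 17.5
h = 1/6 + (-0.5)²/17.5 = 0.166667 + 0.0142857 = 0.181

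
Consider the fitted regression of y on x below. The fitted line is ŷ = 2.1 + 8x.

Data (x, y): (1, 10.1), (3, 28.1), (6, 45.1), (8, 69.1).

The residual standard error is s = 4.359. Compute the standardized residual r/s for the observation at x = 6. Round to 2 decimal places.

-1.15

ŷ = 2.1 + 8·6 = 50.1
r = 45.1 − 50.1 = -5
r/s = -5 / 4.359 = -1.15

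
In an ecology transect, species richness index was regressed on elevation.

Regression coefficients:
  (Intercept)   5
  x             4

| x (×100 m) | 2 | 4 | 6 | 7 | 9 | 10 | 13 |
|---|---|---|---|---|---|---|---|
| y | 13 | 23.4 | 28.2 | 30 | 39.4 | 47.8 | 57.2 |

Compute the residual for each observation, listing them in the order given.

0, 2.4, -0.8, -3, -1.6, 2.8, 0.2

x=2: ŷ = 5 + 4·2 = 13; e = 13 − 13 = 0
x=4: ŷ = 5 + 4·4 = 21; e = 23.4 − 21 = 2.4
x=6: ŷ = 5 + 4·6 = 29; e = 28.2 − 29 = -0.8
x=7: ŷ = 5 + 4·7 = 33; e = 30 − 33 = -3
x=9: ŷ = 5 + 4·9 = 41; e = 39.4 − 41 = -1.6
x=10: ŷ = 5 + 4·10 = 45; e = 47.8 − 45 = 2.8
x=13: ŷ = 5 + 4·13 = 57; e = 57.2 − 57 = 0.2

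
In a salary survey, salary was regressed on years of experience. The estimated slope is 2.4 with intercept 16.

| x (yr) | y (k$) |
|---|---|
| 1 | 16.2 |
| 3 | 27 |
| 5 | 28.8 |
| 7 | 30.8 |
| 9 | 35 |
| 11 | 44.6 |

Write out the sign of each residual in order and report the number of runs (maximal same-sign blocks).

4 runs

x=1: ŷ = 16 + 2.4·1 = 18.4; r = 16.2 − 18.4 = -2.2
x=3: ŷ = 16 + 2.4·3 = 23.2; r = 27 − 23.2 = 3.8
x=5: ŷ = 16 + 2.4·5 = 28; r = 28.8 − 28 = 0.8
x=7: ŷ = 16 + 2.4·7 = 32.8; r = 30.8 − 32.8 = -2
x=9: ŷ = 16 + 2.4·9 = 37.6; r = 35 − 37.6 = -2.6
x=11: ŷ = 16 + 2.4·11 = 42.4; r = 44.6 − 42.4 = 2.2
Signs: − + + − − +
Runs: −×1, +×2, −×2, +×1 → 4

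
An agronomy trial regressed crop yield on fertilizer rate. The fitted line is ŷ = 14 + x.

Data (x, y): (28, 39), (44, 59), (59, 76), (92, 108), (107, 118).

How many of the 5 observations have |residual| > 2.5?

x=28: ŷ = 14 + 28 = 42; r = 39 − 42 = -3
x=44: ŷ = 14 + 44 = 58; r = 59 − 58 = 1
x=59: ŷ = 14 + 59 = 73; r = 76 − 73 = 3
x=92: ŷ = 14 + 92 = 106; r = 108 − 106 = 2
x=107: ŷ = 14 + 107 = 121; r = 118 − 121 = -3
|r| > 2.5: x=28 (|r|=3), x=59 (|r|=3), x=107 (|r|=3) → 3

3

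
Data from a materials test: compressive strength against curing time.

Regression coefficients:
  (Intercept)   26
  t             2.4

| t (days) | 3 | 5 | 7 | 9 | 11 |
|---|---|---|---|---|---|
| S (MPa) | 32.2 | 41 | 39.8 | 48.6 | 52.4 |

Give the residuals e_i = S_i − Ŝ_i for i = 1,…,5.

t=3: Ŝ = 26 + 2.4·3 = 33.2; e = 32.2 − 33.2 = -1
t=5: Ŝ = 26 + 2.4·5 = 38; e = 41 − 38 = 3
t=7: Ŝ = 26 + 2.4·7 = 42.8; e = 39.8 − 42.8 = -3
t=9: Ŝ = 26 + 2.4·9 = 47.6; e = 48.6 − 47.6 = 1
t=11: Ŝ = 26 + 2.4·11 = 52.4; e = 52.4 − 52.4 = 0

-1, 3, -3, 1, 0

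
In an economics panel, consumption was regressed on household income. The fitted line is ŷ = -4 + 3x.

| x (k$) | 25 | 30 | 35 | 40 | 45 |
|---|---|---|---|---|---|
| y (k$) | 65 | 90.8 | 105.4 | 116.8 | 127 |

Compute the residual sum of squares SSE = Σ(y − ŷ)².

x=25: ŷ = -4 + 3·25 = 71; e = 65 − 71 = -6
x=30: ŷ = -4 + 3·30 = 86; e = 90.8 − 86 = 4.8
x=35: ŷ = -4 + 3·35 = 101; e = 105.4 − 101 = 4.4
x=40: ŷ = -4 + 3·40 = 116; e = 116.8 − 116 = 0.8
x=45: ŷ = -4 + 3·45 = 131; e = 127 − 131 = -4
SSE = 36 + 23.04 + 19.36 + 0.64 + 16 = 95.04

SSE = 95.04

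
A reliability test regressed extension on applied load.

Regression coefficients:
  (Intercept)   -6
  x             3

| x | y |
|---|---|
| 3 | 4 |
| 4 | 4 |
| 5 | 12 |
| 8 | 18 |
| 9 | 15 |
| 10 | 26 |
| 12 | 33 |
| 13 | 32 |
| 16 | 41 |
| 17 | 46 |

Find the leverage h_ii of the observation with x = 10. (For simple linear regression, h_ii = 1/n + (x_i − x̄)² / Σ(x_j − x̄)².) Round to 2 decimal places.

x̄ = (3 + 4 + 5 + 8 + 9 + 10 + 12 + 13 + 16 + 17)/10 = 9.7
Σ(x − x̄)² = 44.89 + 32.49 + 22.09 + 2.89 + 0.49 + 0.09 + 5.29 + 10.89 + 39.69 + 53.29 = 212.1
h = 1/10 + (0.3)²/212.1 = 0.1 + 0.000424328 = 0.10

h = 0.10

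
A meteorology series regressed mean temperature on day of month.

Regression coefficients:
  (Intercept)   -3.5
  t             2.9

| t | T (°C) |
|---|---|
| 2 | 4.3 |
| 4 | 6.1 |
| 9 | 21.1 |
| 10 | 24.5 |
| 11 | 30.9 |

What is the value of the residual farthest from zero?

t=2: ŷ = -3.5 + 2.9·2 = 2.3; r = 4.3 − 2.3 = 2
t=4: ŷ = -3.5 + 2.9·4 = 8.1; r = 6.1 − 8.1 = -2
t=9: ŷ = -3.5 + 2.9·9 = 22.6; r = 21.1 − 22.6 = -1.5
t=10: ŷ = -3.5 + 2.9·10 = 25.5; r = 24.5 − 25.5 = -1
t=11: ŷ = -3.5 + 2.9·11 = 28.4; r = 30.9 − 28.4 = 2.5
Largest |r| is 2.5 at t = 11, residual 2.5.

r = 2.5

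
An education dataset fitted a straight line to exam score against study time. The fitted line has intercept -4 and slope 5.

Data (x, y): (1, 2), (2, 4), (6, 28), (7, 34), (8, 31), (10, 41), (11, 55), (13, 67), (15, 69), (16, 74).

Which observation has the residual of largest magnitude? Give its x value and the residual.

x = 13, r = 6

x=1: ŷ = -4 + 5·1 = 1; r = 2 − 1 = 1
x=2: ŷ = -4 + 5·2 = 6; r = 4 − 6 = -2
x=6: ŷ = -4 + 5·6 = 26; r = 28 − 26 = 2
x=7: ŷ = -4 + 5·7 = 31; r = 34 − 31 = 3
x=8: ŷ = -4 + 5·8 = 36; r = 31 − 36 = -5
x=10: ŷ = -4 + 5·10 = 46; r = 41 − 46 = -5
x=11: ŷ = -4 + 5·11 = 51; r = 55 − 51 = 4
x=13: ŷ = -4 + 5·13 = 61; r = 67 − 61 = 6
x=15: ŷ = -4 + 5·15 = 71; r = 69 − 71 = -2
x=16: ŷ = -4 + 5·16 = 76; r = 74 − 76 = -2
Largest |r| is 6 at x = 13, residual 6.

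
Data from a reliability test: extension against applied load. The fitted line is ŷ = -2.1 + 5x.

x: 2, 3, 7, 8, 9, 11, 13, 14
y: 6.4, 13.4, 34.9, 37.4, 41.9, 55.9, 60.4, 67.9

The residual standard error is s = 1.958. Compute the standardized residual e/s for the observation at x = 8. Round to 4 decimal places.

ŷ = -2.1 + 5·8 = 37.9
e = 37.4 − 37.9 = -0.5
e/s = -0.5 / 1.958 = -0.2554

-0.2554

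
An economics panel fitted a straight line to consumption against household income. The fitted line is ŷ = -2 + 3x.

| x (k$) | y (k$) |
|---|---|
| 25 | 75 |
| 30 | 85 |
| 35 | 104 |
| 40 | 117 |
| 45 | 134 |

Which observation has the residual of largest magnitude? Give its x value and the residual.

x=25: ŷ = -2 + 3·25 = 73; r = 75 − 73 = 2
x=30: ŷ = -2 + 3·30 = 88; r = 85 − 88 = -3
x=35: ŷ = -2 + 3·35 = 103; r = 104 − 103 = 1
x=40: ŷ = -2 + 3·40 = 118; r = 117 − 118 = -1
x=45: ŷ = -2 + 3·45 = 133; r = 134 − 133 = 1
Largest |r| is 3 at x = 30, residual -3.

x = 30, r = -3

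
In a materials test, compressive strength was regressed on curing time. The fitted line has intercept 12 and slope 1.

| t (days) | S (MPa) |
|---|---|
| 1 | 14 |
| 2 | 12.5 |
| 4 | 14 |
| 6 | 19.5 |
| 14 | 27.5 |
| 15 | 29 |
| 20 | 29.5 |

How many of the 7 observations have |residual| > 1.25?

t=1: ŷ = 12 + 1 = 13; e = 14 − 13 = 1
t=2: ŷ = 12 + 2 = 14; e = 12.5 − 14 = -1.5
t=4: ŷ = 12 + 4 = 16; e = 14 − 16 = -2
t=6: ŷ = 12 + 6 = 18; e = 19.5 − 18 = 1.5
t=14: ŷ = 12 + 14 = 26; e = 27.5 − 26 = 1.5
t=15: ŷ = 12 + 15 = 27; e = 29 − 27 = 2
t=20: ŷ = 12 + 20 = 32; e = 29.5 − 32 = -2.5
|e| > 1.25: t=2 (|e|=1.5), t=4 (|e|=2), t=6 (|e|=1.5), t=14 (|e|=1.5), t=15 (|e|=2), t=20 (|e|=2.5) → 6

6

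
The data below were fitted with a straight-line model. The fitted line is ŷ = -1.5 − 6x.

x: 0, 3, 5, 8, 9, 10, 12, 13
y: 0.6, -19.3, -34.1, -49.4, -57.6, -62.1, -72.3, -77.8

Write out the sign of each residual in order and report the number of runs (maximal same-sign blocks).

5 runs

x=0: ŷ = -1.5 − 6·0 = -1.5; r = 0.6 − (-1.5) = 2.1
x=3: ŷ = -1.5 − 6·3 = -19.5; r = -19.3 − (-19.5) = 0.2
x=5: ŷ = -1.5 − 6·5 = -31.5; r = -34.1 − (-31.5) = -2.6
x=8: ŷ = -1.5 − 6·8 = -49.5; r = -49.4 − (-49.5) = 0.1
x=9: ŷ = -1.5 − 6·9 = -55.5; r = -57.6 − (-55.5) = -2.1
x=10: ŷ = -1.5 − 6·10 = -61.5; r = -62.1 − (-61.5) = -0.6
x=12: ŷ = -1.5 − 6·12 = -73.5; r = -72.3 − (-73.5) = 1.2
x=13: ŷ = -1.5 − 6·13 = -79.5; r = -77.8 − (-79.5) = 1.7
Signs: + + − + − − + +
Runs: +×2, −×1, +×1, −×2, +×2 → 5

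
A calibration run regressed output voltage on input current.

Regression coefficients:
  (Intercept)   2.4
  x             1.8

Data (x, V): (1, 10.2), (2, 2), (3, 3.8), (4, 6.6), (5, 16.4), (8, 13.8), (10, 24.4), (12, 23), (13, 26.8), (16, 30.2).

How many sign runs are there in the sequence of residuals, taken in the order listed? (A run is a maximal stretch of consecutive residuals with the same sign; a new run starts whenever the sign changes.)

8 runs

x=1: ŷ = 2.4 + 1.8·1 = 4.2; r = 10.2 − 4.2 = 6
x=2: ŷ = 2.4 + 1.8·2 = 6; r = 2 − 6 = -4
x=3: ŷ = 2.4 + 1.8·3 = 7.8; r = 3.8 − 7.8 = -4
x=4: ŷ = 2.4 + 1.8·4 = 9.6; r = 6.6 − 9.6 = -3
x=5: ŷ = 2.4 + 1.8·5 = 11.4; r = 16.4 − 11.4 = 5
x=8: ŷ = 2.4 + 1.8·8 = 16.8; r = 13.8 − 16.8 = -3
x=10: ŷ = 2.4 + 1.8·10 = 20.4; r = 24.4 − 20.4 = 4
x=12: ŷ = 2.4 + 1.8·12 = 24; r = 23 − 24 = -1
x=13: ŷ = 2.4 + 1.8·13 = 25.8; r = 26.8 − 25.8 = 1
x=16: ŷ = 2.4 + 1.8·16 = 31.2; r = 30.2 − 31.2 = -1
Signs: + − − − + − + − + −
Runs: +×1, −×3, +×1, −×1, +×1, −×1, +×1, −×1 → 8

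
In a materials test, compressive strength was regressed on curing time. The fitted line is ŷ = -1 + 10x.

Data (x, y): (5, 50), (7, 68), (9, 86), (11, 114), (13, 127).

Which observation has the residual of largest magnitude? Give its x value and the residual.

x = 11, r = 5

x=5: ŷ = -1 + 10·5 = 49; r = 50 − 49 = 1
x=7: ŷ = -1 + 10·7 = 69; r = 68 − 69 = -1
x=9: ŷ = -1 + 10·9 = 89; r = 86 − 89 = -3
x=11: ŷ = -1 + 10·11 = 109; r = 114 − 109 = 5
x=13: ŷ = -1 + 10·13 = 129; r = 127 − 129 = -2
Largest |r| is 5 at x = 11, residual 5.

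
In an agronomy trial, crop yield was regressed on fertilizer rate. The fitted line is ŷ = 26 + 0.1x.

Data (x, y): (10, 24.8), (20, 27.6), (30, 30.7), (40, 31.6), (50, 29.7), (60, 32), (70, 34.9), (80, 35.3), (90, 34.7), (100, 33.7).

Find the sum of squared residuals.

x=10: ŷ = 26 + 0.1·10 = 27; e = 24.8 − 27 = -2.2
x=20: ŷ = 26 + 0.1·20 = 28; e = 27.6 − 28 = -0.4
x=30: ŷ = 26 + 0.1·30 = 29; e = 30.7 − 29 = 1.7
x=40: ŷ = 26 + 0.1·40 = 30; e = 31.6 − 30 = 1.6
x=50: ŷ = 26 + 0.1·50 = 31; e = 29.7 − 31 = -1.3
x=60: ŷ = 26 + 0.1·60 = 32; e = 32 − 32 = 0
x=70: ŷ = 26 + 0.1·70 = 33; e = 34.9 − 33 = 1.9
x=80: ŷ = 26 + 0.1·80 = 34; e = 35.3 − 34 = 1.3
x=90: ŷ = 26 + 0.1·90 = 35; e = 34.7 − 35 = -0.3
x=100: ŷ = 26 + 0.1·100 = 36; e = 33.7 − 36 = -2.3
SSE = 4.84 + 0.16 + 2.89 + 2.56 + 1.69 + 0 + 3.61 + 1.69 + 0.09 + 5.29 = 22.82

SSE = 22.82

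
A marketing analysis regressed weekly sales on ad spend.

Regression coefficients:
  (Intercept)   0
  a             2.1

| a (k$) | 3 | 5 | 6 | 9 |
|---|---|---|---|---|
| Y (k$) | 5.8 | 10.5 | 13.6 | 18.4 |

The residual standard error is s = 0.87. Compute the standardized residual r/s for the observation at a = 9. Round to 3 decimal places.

-0.575

Ŷ = 2.1·9 = 18.9
r = 18.4 − 18.9 = -0.5
r/s = -0.5 / 0.87 = -0.575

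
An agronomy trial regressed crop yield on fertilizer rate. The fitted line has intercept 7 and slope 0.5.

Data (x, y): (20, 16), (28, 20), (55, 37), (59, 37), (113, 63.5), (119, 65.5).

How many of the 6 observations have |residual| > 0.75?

4

x=20: ŷ = 7 + 0.5·20 = 17; e = 16 − 17 = -1
x=28: ŷ = 7 + 0.5·28 = 21; e = 20 − 21 = -1
x=55: ŷ = 7 + 0.5·55 = 34.5; e = 37 − 34.5 = 2.5
x=59: ŷ = 7 + 0.5·59 = 36.5; e = 37 − 36.5 = 0.5
x=113: ŷ = 7 + 0.5·113 = 63.5; e = 63.5 − 63.5 = 0
x=119: ŷ = 7 + 0.5·119 = 66.5; e = 65.5 − 66.5 = -1
|e| > 0.75: x=20 (|e|=1), x=28 (|e|=1), x=55 (|e|=2.5), x=119 (|e|=1) → 4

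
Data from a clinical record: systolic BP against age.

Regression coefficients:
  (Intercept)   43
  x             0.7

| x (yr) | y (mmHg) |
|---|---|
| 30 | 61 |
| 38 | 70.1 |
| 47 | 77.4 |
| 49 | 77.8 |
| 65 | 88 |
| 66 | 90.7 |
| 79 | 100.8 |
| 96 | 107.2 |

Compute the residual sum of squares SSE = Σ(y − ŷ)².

SSE = 29.5

x=30: ŷ = 43 + 0.7·30 = 64; e = 61 − 64 = -3
x=38: ŷ = 43 + 0.7·38 = 69.6; e = 70.1 − 69.6 = 0.5
x=47: ŷ = 43 + 0.7·47 = 75.9; e = 77.4 − 75.9 = 1.5
x=49: ŷ = 43 + 0.7·49 = 77.3; e = 77.8 − 77.3 = 0.5
x=65: ŷ = 43 + 0.7·65 = 88.5; e = 88 − 88.5 = -0.5
x=66: ŷ = 43 + 0.7·66 = 89.2; e = 90.7 − 89.2 = 1.5
x=79: ŷ = 43 + 0.7·79 = 98.3; e = 100.8 − 98.3 = 2.5
x=96: ŷ = 43 + 0.7·96 = 110.2; e = 107.2 − 110.2 = -3
SSE = 9 + 0.25 + 2.25 + 0.25 + 0.25 + 2.25 + 6.25 + 9 = 29.5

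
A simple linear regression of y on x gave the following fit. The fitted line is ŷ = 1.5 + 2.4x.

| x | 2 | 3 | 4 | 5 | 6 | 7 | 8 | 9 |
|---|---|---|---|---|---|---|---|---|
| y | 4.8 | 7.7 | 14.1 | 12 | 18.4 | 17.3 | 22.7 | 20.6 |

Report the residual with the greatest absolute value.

x=2: ŷ = 1.5 + 2.4·2 = 6.3; e = 4.8 − 6.3 = -1.5
x=3: ŷ = 1.5 + 2.4·3 = 8.7; e = 7.7 − 8.7 = -1
x=4: ŷ = 1.5 + 2.4·4 = 11.1; e = 14.1 − 11.1 = 3
x=5: ŷ = 1.5 + 2.4·5 = 13.5; e = 12 − 13.5 = -1.5
x=6: ŷ = 1.5 + 2.4·6 = 15.9; e = 18.4 − 15.9 = 2.5
x=7: ŷ = 1.5 + 2.4·7 = 18.3; e = 17.3 − 18.3 = -1
x=8: ŷ = 1.5 + 2.4·8 = 20.7; e = 22.7 − 20.7 = 2
x=9: ŷ = 1.5 + 2.4·9 = 23.1; e = 20.6 − 23.1 = -2.5
Largest |e| is 3 at x = 4, residual 3.

e = 3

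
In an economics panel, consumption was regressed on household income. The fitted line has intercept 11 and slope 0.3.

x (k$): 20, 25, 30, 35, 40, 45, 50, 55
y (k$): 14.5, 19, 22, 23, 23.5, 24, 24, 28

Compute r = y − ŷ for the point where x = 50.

ŷ = 11 + 0.3·50 = 26
r = 24 − 26 = -2

r = -2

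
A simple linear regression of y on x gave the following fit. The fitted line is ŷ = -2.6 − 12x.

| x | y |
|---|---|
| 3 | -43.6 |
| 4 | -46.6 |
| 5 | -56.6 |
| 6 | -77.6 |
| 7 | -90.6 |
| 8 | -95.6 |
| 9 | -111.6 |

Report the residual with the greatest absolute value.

x=3: ŷ = -2.6 − 12·3 = -38.6; e = -43.6 − (-38.6) = -5
x=4: ŷ = -2.6 − 12·4 = -50.6; e = -46.6 − (-50.6) = 4
x=5: ŷ = -2.6 − 12·5 = -62.6; e = -56.6 − (-62.6) = 6
x=6: ŷ = -2.6 − 12·6 = -74.6; e = -77.6 − (-74.6) = -3
x=7: ŷ = -2.6 − 12·7 = -86.6; e = -90.6 − (-86.6) = -4
x=8: ŷ = -2.6 − 12·8 = -98.6; e = -95.6 − (-98.6) = 3
x=9: ŷ = -2.6 − 12·9 = -110.6; e = -111.6 − (-110.6) = -1
Largest |e| is 6 at x = 5, residual 6.

e = 6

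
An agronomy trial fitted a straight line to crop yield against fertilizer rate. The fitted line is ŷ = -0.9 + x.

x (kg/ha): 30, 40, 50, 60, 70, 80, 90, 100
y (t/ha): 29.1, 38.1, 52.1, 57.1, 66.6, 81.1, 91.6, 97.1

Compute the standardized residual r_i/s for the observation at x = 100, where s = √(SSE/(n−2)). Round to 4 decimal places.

-0.8341

x=30: ŷ = -0.9 + 30 = 29.1; r = 29.1 − 29.1 = 0
x=40: ŷ = -0.9 + 40 = 39.1; r = 38.1 − 39.1 = -1
x=50: ŷ = -0.9 + 50 = 49.1; r = 52.1 − 49.1 = 3
x=60: ŷ = -0.9 + 60 = 59.1; r = 57.1 − 59.1 = -2
x=70: ŷ = -0.9 + 70 = 69.1; r = 66.6 − 69.1 = -2.5
x=80: ŷ = -0.9 + 80 = 79.1; r = 81.1 − 79.1 = 2
x=90: ŷ = -0.9 + 90 = 89.1; r = 91.6 − 89.1 = 2.5
x=100: ŷ = -0.9 + 100 = 99.1; r = 97.1 − 99.1 = -2
SSE = 0 + 1 + 9 + 4 + 6.25 + 4 + 6.25 + 4 = 34.5
s = √(34.5/6) = 2.39792
r/s = -2 / 2.39792 = -0.8341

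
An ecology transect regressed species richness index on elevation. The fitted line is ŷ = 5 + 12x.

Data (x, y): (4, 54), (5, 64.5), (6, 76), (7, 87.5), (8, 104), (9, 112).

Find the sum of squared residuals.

SSE = 14.5

x=4: ŷ = 5 + 12·4 = 53; r = 54 − 53 = 1
x=5: ŷ = 5 + 12·5 = 65; r = 64.5 − 65 = -0.5
x=6: ŷ = 5 + 12·6 = 77; r = 76 − 77 = -1
x=7: ŷ = 5 + 12·7 = 89; r = 87.5 − 89 = -1.5
x=8: ŷ = 5 + 12·8 = 101; r = 104 − 101 = 3
x=9: ŷ = 5 + 12·9 = 113; r = 112 − 113 = -1
SSE = 1 + 0.25 + 1 + 2.25 + 9 + 1 = 14.5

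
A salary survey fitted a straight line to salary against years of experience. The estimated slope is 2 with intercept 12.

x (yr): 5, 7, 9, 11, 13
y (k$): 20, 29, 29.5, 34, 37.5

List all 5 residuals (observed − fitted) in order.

x=5: ŷ = 12 + 2·5 = 22; r = 20 − 22 = -2
x=7: ŷ = 12 + 2·7 = 26; r = 29 − 26 = 3
x=9: ŷ = 12 + 2·9 = 30; r = 29.5 − 30 = -0.5
x=11: ŷ = 12 + 2·11 = 34; r = 34 − 34 = 0
x=13: ŷ = 12 + 2·13 = 38; r = 37.5 − 38 = -0.5

-2, 3, -0.5, 0, -0.5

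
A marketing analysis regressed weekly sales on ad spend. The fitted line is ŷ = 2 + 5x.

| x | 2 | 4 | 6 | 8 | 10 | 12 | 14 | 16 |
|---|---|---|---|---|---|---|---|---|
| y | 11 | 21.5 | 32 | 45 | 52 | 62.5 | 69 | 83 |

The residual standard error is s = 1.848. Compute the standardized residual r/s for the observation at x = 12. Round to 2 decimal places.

ŷ = 2 + 5·12 = 62
r = 62.5 − 62 = 0.5
r/s = 0.5 / 1.848 = 0.27

0.27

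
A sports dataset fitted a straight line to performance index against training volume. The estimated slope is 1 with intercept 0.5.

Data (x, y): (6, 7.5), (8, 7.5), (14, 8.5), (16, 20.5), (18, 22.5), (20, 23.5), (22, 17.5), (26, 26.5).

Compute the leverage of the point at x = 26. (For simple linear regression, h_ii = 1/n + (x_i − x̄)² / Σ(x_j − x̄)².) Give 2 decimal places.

x̄ = (6 + 8 + 14 + 16 + 18 + 20 + 22 + 26)/8 = 16.25
Σ(x − x̄)² = 105.062 + 68.0625 + 5.0625 + 0.0625 + 3.0625 + 14.0625 + 33.0625 + 95.0625 = 323.5
h = 1/8 + (9.75)²/323.5 = 0.125 + 0.293856 = 0.42

h = 0.42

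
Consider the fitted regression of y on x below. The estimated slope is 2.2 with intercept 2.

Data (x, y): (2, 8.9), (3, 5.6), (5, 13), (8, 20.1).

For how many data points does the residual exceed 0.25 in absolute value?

x=2: ŷ = 2 + 2.2·2 = 6.4; e = 8.9 − 6.4 = 2.5
x=3: ŷ = 2 + 2.2·3 = 8.6; e = 5.6 − 8.6 = -3
x=5: ŷ = 2 + 2.2·5 = 13; e = 13 − 13 = 0
x=8: ŷ = 2 + 2.2·8 = 19.6; e = 20.1 − 19.6 = 0.5
|e| > 0.25: x=2 (|e|=2.5), x=3 (|e|=3), x=8 (|e|=0.5) → 3

3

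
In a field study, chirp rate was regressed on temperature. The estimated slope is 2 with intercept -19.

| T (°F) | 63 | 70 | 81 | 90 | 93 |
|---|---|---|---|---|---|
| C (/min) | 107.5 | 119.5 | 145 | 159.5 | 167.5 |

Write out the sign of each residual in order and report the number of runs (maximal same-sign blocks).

T=63: Ĉ = -19 + 2·63 = 107; e = 107.5 − 107 = 0.5
T=70: Ĉ = -19 + 2·70 = 121; e = 119.5 − 121 = -1.5
T=81: Ĉ = -19 + 2·81 = 143; e = 145 − 143 = 2
T=90: Ĉ = -19 + 2·90 = 161; e = 159.5 − 161 = -1.5
T=93: Ĉ = -19 + 2·93 = 167; e = 167.5 − 167 = 0.5
Signs: + − + − +
Runs: +×1, −×1, +×1, −×1, +×1 → 5

5 runs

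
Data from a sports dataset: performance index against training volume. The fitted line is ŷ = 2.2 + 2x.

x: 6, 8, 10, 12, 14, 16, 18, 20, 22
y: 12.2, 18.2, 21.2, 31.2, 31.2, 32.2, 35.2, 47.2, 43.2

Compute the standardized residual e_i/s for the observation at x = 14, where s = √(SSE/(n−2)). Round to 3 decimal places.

0.300

x=6: ŷ = 2.2 + 2·6 = 14.2; e = 12.2 − 14.2 = -2
x=8: ŷ = 2.2 + 2·8 = 18.2; e = 18.2 − 18.2 = 0
x=10: ŷ = 2.2 + 2·10 = 22.2; e = 21.2 − 22.2 = -1
x=12: ŷ = 2.2 + 2·12 = 26.2; e = 31.2 − 26.2 = 5
x=14: ŷ = 2.2 + 2·14 = 30.2; e = 31.2 − 30.2 = 1
x=16: ŷ = 2.2 + 2·16 = 34.2; e = 32.2 − 34.2 = -2
x=18: ŷ = 2.2 + 2·18 = 38.2; e = 35.2 − 38.2 = -3
x=20: ŷ = 2.2 + 2·20 = 42.2; e = 47.2 − 42.2 = 5
x=22: ŷ = 2.2 + 2·22 = 46.2; e = 43.2 − 46.2 = -3
SSE = 4 + 0 + 1 + 25 + 1 + 4 + 9 + 25 + 9 = 78
s = √(78/7) = 3.33809
e/s = 1 / 3.33809 = 0.300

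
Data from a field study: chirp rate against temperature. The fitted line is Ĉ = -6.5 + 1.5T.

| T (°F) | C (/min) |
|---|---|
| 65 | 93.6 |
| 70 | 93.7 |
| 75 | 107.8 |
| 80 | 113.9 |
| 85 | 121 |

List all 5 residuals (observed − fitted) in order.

T=65: Ĉ = -6.5 + 1.5·65 = 91; e = 93.6 − 91 = 2.6
T=70: Ĉ = -6.5 + 1.5·70 = 98.5; e = 93.7 − 98.5 = -4.8
T=75: Ĉ = -6.5 + 1.5·75 = 106; e = 107.8 − 106 = 1.8
T=80: Ĉ = -6.5 + 1.5·80 = 113.5; e = 113.9 − 113.5 = 0.4
T=85: Ĉ = -6.5 + 1.5·85 = 121; e = 121 − 121 = 0

2.6, -4.8, 1.8, 0.4, 0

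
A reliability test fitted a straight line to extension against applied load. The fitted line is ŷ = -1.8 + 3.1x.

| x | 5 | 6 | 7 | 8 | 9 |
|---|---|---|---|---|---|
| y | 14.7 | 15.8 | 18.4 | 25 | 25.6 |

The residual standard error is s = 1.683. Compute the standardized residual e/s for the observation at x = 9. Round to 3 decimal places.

ŷ = -1.8 + 3.1·9 = 26.1
e = 25.6 − 26.1 = -0.5
e/s = -0.5 / 1.683 = -0.297

-0.297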